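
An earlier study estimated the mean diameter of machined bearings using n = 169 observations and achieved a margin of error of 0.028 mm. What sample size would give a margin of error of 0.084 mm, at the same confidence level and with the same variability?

19

Margin of error scales as 1/√n, so n₂ = n₁·(E₁/E₂)².
n₂ = 169 × (0.028/0.084)² = 169 × 0.1111 = 18.78
Round up: n₂ = 19.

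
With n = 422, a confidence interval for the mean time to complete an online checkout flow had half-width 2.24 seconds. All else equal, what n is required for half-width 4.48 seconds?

106

Margin of error scales as 1/√n, so n₂ = n₁·(E₁/E₂)².
n₂ = 422 × (2.24/4.48)² = 422 × 0.25 = 105.50
Round up: n₂ = 106.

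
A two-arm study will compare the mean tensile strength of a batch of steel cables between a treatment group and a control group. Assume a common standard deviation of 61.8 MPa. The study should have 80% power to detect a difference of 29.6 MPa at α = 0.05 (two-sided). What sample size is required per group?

For two equal groups, n per group = 2·((z_{α/2} + z_β)·σ/δ)².
z_{α/2} = 1.960; z_β = 0.842 (power 80%).
n = 2 × (2.802 × 61.8 / 29.6)² = 2 × 34.22 = 68.44
Round up: n = 69 per group.

69 per group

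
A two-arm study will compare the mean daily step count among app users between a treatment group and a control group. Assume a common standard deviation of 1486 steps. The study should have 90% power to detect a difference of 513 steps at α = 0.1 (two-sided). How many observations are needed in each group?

144 per group

For two equal groups, n per group = 2·((z_{α/2} + z_β)·σ/δ)².
z_{α/2} = 1.645; z_β = 1.282 (power 90%).
n = 2 × (2.927 × 1486 / 513)² = 2 × 71.89 = 143.78
Round up: n = 144 per group.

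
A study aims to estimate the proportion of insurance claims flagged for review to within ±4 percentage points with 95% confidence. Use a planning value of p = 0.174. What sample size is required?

For a proportion with margin E = 0.04 at 95% confidence, z = 1.960.
n = p̂(1−p̂)(z/E)² = 0.174 × 0.826 × (1.960/0.04)² = 345.08
Round up: n = 346.

n = 346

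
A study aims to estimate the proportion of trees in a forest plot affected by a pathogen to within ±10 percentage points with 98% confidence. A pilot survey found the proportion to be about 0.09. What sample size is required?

For a proportion with margin E = 0.1 at 98% confidence, z = 2.326.
n = p̂(1−p̂)(z/E)² = 0.09 × 0.91 × (2.326/0.1)² = 44.31
Round up: n = 45.

n = 45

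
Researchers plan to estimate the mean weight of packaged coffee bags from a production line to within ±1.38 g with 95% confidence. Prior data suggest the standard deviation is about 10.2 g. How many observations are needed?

210

For a mean, the margin of error is E = z·σ/√n, so n = (zσ/E)².
At 95% confidence, z = 1.960.
n = (1.960 × 10.2 / 1.38)² = 209.87
Round up: n = 210.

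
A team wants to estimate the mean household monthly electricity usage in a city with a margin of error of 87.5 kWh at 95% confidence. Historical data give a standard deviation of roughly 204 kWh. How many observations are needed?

n = 21

For a mean, the margin of error is E = z·σ/√n, so n = (zσ/E)².
At 95% confidence, z = 1.960.
n = (1.960 × 204 / 87.5)² = 20.88
Round up: n = 21.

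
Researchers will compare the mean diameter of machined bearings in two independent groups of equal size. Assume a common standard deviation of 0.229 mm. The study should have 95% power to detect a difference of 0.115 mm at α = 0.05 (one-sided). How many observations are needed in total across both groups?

For two equal groups, n per group = 2·((z_α + z_β)·σ/δ)².
z_α = 1.645; z_β = 1.645 (power 95%).
n = 2 × (3.290 × 0.229 / 0.115)² = 2 × 42.92 = 85.84
Round up: n = 86 per group.
Total across both groups: 2 × 86 = 172.

172 total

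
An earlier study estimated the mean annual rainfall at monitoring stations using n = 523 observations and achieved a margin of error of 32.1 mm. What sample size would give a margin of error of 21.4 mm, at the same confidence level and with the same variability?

Margin of error scales as 1/√n, so n₂ = n₁·(E₁/E₂)².
n₂ = 523 × (32.1/21.4)² = 523 × 2.25 = 1176.75
Round up: n₂ = 1177.

1177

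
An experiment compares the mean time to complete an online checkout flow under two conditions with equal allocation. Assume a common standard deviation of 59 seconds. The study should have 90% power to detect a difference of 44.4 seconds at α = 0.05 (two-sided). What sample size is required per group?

For two equal groups, n per group = 2·((z_{α/2} + z_β)·σ/δ)².
z_{α/2} = 1.960; z_β = 1.282 (power 90%).
n = 2 × (3.242 × 59 / 44.4)² = 2 × 18.56 = 37.12
Round up: n = 38 per group.

38 per group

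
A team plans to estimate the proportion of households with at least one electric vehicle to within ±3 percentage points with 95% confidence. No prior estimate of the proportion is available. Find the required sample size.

1068

For a proportion with margin E = 0.03 at 95% confidence, z = 1.960.
With no prior estimate, use p = 0.5, which maximizes p(1−p) at 0.25.
n = 0.25 × (z/E)² = 0.25 × (1.960/0.03)² = 1067.11
Round up: n = 1068.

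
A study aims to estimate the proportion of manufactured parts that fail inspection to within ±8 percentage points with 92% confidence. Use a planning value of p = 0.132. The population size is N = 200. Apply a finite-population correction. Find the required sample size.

n = 44

For a proportion with margin E = 0.08 at 92% confidence, z = 1.751.
n = p̂(1−p̂)(z/E)² = 0.132 × 0.868 × (1.751/0.08)² = 54.89 — call this n₀.
Finite-population correction with N = 200: n = n₀ / (1 + (n₀−1)/N) = 54.89 / 1.269 = 43.25
Round up: n = 44.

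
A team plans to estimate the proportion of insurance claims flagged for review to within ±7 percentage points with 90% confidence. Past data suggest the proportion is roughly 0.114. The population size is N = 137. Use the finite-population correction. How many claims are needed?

40

For a proportion with margin E = 0.07 at 90% confidence, z = 1.645.
n = p̂(1−p̂)(z/E)² = 0.114 × 0.886 × (1.645/0.07)² = 55.78 — call this n₀.
Finite-population correction with N = 137: n = n₀ / (1 + (n₀−1)/N) = 55.78 / 1.4 = 39.84
Round up: n = 40.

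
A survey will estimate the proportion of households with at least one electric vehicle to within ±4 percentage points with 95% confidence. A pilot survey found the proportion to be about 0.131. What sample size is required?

274

For a proportion with margin E = 0.04 at 95% confidence, z = 1.960.
n = p̂(1−p̂)(z/E)² = 0.131 × 0.869 × (1.960/0.04)² = 273.33
Round up: n = 274.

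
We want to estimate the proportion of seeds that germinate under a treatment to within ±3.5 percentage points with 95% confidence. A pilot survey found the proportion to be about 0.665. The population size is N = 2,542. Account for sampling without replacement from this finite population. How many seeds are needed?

549

For a proportion with margin E = 0.035 at 95% confidence, z = 1.960.
n = p̂(1−p̂)(z/E)² = 0.665 × 0.335 × (1.960/0.035)² = 698.62 — call this n₀.
Finite-population correction with N = 2,542: n = n₀ / (1 + (n₀−1)/N) = 698.62 / 1.274 = 548.37
Round up: n = 549.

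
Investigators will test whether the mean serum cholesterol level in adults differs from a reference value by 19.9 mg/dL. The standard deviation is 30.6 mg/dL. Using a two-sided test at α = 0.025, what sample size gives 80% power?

23

For a one-sample z-test, n = ((z_{α/2} + z_β)·σ/δ)².
z_{α/2} = 2.241 (two-sided α = 0.025); z_β = 0.842 (power 80% → β = 0.2).
n = (3.083 × 30.6 / 19.9)² = 22.47
Round up: n = 23.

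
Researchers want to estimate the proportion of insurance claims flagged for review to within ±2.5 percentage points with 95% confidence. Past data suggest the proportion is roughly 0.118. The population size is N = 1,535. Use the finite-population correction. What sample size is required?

452

For a proportion with margin E = 0.025 at 95% confidence, z = 1.960.
n = p̂(1−p̂)(z/E)² = 0.118 × 0.882 × (1.960/0.025)² = 639.71 — call this n₀.
Finite-population correction with N = 1,535: n = n₀ / (1 + (n₀−1)/N) = 639.71 / 1.416 = 451.77
Round up: n = 452.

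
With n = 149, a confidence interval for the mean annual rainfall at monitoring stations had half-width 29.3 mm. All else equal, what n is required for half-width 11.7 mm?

Margin of error scales as 1/√n, so n₂ = n₁·(E₁/E₂)².
n₂ = 149 × (29.3/11.7)² = 149 × 6.271 = 934.38
Round up: n₂ = 935.

935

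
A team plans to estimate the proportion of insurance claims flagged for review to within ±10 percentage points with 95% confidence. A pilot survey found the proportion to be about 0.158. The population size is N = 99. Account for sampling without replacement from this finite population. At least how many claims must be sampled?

For a proportion with margin E = 0.1 at 95% confidence, z = 1.960.
n = p̂(1−p̂)(z/E)² = 0.158 × 0.842 × (1.960/0.1)² = 51.11 — call this n₀.
Finite-population correction with N = 99: n = n₀ / (1 + (n₀−1)/N) = 51.11 / 1.506 = 33.94
Round up: n = 34.

34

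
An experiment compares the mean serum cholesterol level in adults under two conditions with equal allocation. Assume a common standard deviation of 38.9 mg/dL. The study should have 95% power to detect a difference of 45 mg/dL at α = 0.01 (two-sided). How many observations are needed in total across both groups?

54 total

For two equal groups, n per group = 2·((z_{α/2} + z_β)·σ/δ)².
z_{α/2} = 2.576; z_β = 1.645 (power 95%).
n = 2 × (4.221 × 38.9 / 45)² = 2 × 13.31 = 26.62
Round up: n = 27 per group.
Total across both groups: 2 × 27 = 54.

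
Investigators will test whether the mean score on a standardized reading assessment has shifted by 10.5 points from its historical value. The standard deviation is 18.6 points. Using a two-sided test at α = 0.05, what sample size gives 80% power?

25

For a one-sample z-test, n = ((z_{α/2} + z_β)·σ/δ)².
z_{α/2} = 1.960 (two-sided α = 0.05); z_β = 0.842 (power 80% → β = 0.2).
n = (2.802 × 18.6 / 10.5)² = 24.64
Round up: n = 25.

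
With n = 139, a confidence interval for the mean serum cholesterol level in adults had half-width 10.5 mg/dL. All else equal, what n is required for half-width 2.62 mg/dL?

2233

Margin of error scales as 1/√n, so n₂ = n₁·(E₁/E₂)².
n₂ = 139 × (10.5/2.62)² = 139 × 16.06 = 2232.34
Round up: n₂ = 2233.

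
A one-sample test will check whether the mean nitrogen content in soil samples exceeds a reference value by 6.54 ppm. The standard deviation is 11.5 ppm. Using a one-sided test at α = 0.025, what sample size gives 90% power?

33

For a one-sample z-test, n = ((z_α + z_β)·σ/δ)².
z_α = 1.960 (one-sided α = 0.025); z_β = 1.282 (power 90% → β = 0.1).
n = (3.242 × 11.5 / 6.54)² = 32.50
Round up: n = 33.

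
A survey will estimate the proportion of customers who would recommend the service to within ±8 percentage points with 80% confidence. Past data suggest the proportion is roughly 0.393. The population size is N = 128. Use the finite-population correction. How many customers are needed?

For a proportion with margin E = 0.08 at 80% confidence, z = 1.282.
n = p̂(1−p̂)(z/E)² = 0.393 × 0.607 × (1.282/0.08)² = 61.26 — call this n₀.
Finite-population correction with N = 128: n = n₀ / (1 + (n₀−1)/N) = 61.26 / 1.471 = 41.65
Round up: n = 42.

42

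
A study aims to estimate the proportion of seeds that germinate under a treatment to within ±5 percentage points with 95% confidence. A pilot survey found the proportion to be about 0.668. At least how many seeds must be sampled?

n = 341

For a proportion with margin E = 0.05 at 95% confidence, z = 1.960.
n = p̂(1−p̂)(z/E)² = 0.668 × 0.332 × (1.960/0.05)² = 340.79
Round up: n = 341.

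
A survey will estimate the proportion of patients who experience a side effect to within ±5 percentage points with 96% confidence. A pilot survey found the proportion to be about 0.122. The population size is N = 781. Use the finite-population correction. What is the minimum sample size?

For a proportion with margin E = 0.05 at 96% confidence, z = 2.054.
n = p̂(1−p̂)(z/E)² = 0.122 × 0.878 × (2.054/0.05)² = 180.77 — call this n₀.
Finite-population correction with N = 781: n = n₀ / (1 + (n₀−1)/N) = 180.77 / 1.23 = 146.97
Round up: n = 147.

n = 147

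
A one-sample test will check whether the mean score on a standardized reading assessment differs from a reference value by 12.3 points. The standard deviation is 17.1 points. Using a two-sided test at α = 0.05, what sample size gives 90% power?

For a one-sample z-test, n = ((z_{α/2} + z_β)·σ/δ)².
z_{α/2} = 1.960 (two-sided α = 0.05); z_β = 1.282 (power 90% → β = 0.1).
n = (3.242 × 17.1 / 12.3)² = 20.31
Round up: n = 21.

21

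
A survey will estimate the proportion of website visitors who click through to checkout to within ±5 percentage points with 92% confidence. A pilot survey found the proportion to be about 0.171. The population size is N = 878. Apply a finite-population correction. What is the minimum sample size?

For a proportion with margin E = 0.05 at 92% confidence, z = 1.751.
n = p̂(1−p̂)(z/E)² = 0.171 × 0.829 × (1.751/0.05)² = 173.85 — call this n₀.
Finite-population correction with N = 878: n = n₀ / (1 + (n₀−1)/N) = 173.85 / 1.197 = 145.24
Round up: n = 146.

n = 146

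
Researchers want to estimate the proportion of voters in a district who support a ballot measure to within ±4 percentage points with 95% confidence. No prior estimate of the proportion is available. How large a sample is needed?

For a proportion with margin E = 0.04 at 95% confidence, z = 1.960.
With no prior estimate, use p = 0.5, which maximizes p(1−p) at 0.25.
n = 0.25 × (z/E)² = 0.25 × (1.960/0.04)² = 600.25
Round up: n = 601.

601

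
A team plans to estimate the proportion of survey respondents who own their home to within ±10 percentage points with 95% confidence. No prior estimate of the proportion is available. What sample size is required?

For a proportion with margin E = 0.1 at 95% confidence, z = 1.960.
With no prior estimate, use p = 0.5, which maximizes p(1−p) at 0.25.
n = 0.25 × (z/E)² = 0.25 × (1.960/0.1)² = 96.04
Round up: n = 97.

97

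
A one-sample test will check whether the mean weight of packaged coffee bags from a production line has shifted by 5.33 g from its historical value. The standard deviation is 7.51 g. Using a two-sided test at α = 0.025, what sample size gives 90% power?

n = 25

For a one-sample z-test, n = ((z_{α/2} + z_β)·σ/δ)².
z_{α/2} = 2.241 (two-sided α = 0.025); z_β = 1.282 (power 90% → β = 0.1).
n = (3.523 × 7.51 / 5.33)² = 24.64
Round up: n = 25.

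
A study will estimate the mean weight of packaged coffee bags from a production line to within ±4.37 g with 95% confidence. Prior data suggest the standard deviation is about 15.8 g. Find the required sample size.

For a mean, the margin of error is E = z·σ/√n, so n = (zσ/E)².
At 95% confidence, z = 1.960.
n = (1.960 × 15.8 / 4.37)² = 50.22
Round up: n = 51.

51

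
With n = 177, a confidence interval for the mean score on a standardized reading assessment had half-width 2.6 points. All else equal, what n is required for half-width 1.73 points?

400

Margin of error scales as 1/√n, so n₂ = n₁·(E₁/E₂)².
n₂ = 177 × (2.6/1.73)² = 177 × 2.259 = 399.84
Round up: n₂ = 400.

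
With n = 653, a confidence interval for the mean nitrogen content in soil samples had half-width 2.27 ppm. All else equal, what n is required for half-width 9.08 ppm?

Margin of error scales as 1/√n, so n₂ = n₁·(E₁/E₂)².
n₂ = 653 × (2.27/9.08)² = 653 × 0.0625 = 40.81
Round up: n₂ = 41.

41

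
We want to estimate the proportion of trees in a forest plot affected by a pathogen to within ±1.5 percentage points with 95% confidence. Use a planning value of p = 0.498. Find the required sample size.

n = 4269

For a proportion with margin E = 0.015 at 95% confidence, z = 1.960.
n = p̂(1−p̂)(z/E)² = 0.498 × 0.502 × (1.960/0.015)² = 4268.38
Round up: n = 4269.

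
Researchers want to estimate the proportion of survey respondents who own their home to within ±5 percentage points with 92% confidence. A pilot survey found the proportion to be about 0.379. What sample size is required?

For a proportion with margin E = 0.05 at 92% confidence, z = 1.751.
n = p̂(1−p̂)(z/E)² = 0.379 × 0.621 × (1.751/0.05)² = 288.64
Round up: n = 289.

289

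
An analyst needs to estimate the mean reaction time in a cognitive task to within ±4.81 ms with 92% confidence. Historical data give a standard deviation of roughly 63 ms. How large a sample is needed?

526

For a mean, the margin of error is E = z·σ/√n, so n = (zσ/E)².
At 92% confidence, z = 1.751.
n = (1.751 × 63 / 4.81)² = 525.97
Round up: n = 526.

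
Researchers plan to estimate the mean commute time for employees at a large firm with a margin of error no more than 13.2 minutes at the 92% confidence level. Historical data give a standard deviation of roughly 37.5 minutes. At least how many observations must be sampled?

For a mean, the margin of error is E = z·σ/√n, so n = (zσ/E)².
At 92% confidence, z = 1.751.
n = (1.751 × 37.5 / 13.2)² = 24.74
Round up: n = 25.

n = 25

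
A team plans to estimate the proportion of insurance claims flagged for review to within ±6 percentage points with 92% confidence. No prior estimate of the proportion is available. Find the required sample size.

213

For a proportion with margin E = 0.06 at 92% confidence, z = 1.751.
With no prior estimate, use p = 0.5, which maximizes p(1−p) at 0.25.
n = 0.25 × (z/E)² = 0.25 × (1.751/0.06)² = 212.92
Round up: n = 213.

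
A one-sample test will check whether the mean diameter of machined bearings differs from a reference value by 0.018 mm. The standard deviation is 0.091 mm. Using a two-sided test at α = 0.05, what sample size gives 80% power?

For a one-sample z-test, n = ((z_{α/2} + z_β)·σ/δ)².
z_{α/2} = 1.960 (two-sided α = 0.05); z_β = 0.842 (power 80% → β = 0.2).
n = (2.802 × 0.091 / 0.018)² = 200.67
Round up: n = 201.

201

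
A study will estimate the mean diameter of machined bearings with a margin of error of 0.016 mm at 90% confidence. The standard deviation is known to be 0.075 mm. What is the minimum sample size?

For a mean, the margin of error is E = z·σ/√n, so n = (zσ/E)².
At 90% confidence, z = 1.645.
n = (1.645 × 0.075 / 0.016)² = 59.46
Round up: n = 60.

60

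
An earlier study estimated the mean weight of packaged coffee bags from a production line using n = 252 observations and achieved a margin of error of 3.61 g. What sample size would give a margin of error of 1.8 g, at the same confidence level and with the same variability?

n = 1014

Margin of error scales as 1/√n, so n₂ = n₁·(E₁/E₂)².
n₂ = 252 × (3.61/1.8)² = 252 × 4.022 = 1013.54
Round up: n₂ = 1014.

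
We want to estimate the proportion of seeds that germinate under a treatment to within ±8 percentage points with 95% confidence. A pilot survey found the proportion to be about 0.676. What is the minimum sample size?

132

For a proportion with margin E = 0.08 at 95% confidence, z = 1.960.
n = p̂(1−p̂)(z/E)² = 0.676 × 0.324 × (1.960/0.08)² = 131.47
Round up: n = 132.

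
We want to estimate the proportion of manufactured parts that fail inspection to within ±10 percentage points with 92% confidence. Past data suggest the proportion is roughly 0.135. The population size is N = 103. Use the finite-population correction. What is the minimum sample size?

27

For a proportion with margin E = 0.1 at 92% confidence, z = 1.751.
n = p̂(1−p̂)(z/E)² = 0.135 × 0.865 × (1.751/0.1)² = 35.80 — call this n₀.
Finite-population correction with N = 103: n = n₀ / (1 + (n₀−1)/N) = 35.80 / 1.338 = 26.76
Round up: n = 27.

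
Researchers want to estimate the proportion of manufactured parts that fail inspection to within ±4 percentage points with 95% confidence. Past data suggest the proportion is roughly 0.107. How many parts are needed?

For a proportion with margin E = 0.04 at 95% confidence, z = 1.960.
n = p̂(1−p̂)(z/E)² = 0.107 × 0.893 × (1.960/0.04)² = 229.42
Round up: n = 230.

n = 230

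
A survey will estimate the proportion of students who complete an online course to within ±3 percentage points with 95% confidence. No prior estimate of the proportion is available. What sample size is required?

1068

For a proportion with margin E = 0.03 at 95% confidence, z = 1.960.
With no prior estimate, use p = 0.5, which maximizes p(1−p) at 0.25.
n = 0.25 × (z/E)² = 0.25 × (1.960/0.03)² = 1067.11
Round up: n = 1068.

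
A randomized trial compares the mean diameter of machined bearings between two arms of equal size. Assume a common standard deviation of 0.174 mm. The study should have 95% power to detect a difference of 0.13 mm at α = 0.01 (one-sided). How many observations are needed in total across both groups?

114 total

For two equal groups, n per group = 2·((z_α + z_β)·σ/δ)².
z_α = 2.326; z_β = 1.645 (power 95%).
n = 2 × (3.971 × 0.174 / 0.13)² = 2 × 28.25 = 56.50
Round up: n = 57 per group.
Total across both groups: 2 × 57 = 114.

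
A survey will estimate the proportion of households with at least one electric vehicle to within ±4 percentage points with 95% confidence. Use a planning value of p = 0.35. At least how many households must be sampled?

For a proportion with margin E = 0.04 at 95% confidence, z = 1.960.
n = p̂(1−p̂)(z/E)² = 0.35 × 0.65 × (1.960/0.04)² = 546.23
Round up: n = 547.

547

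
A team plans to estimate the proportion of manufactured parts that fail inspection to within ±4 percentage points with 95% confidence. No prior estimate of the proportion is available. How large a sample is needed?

n = 601

For a proportion with margin E = 0.04 at 95% confidence, z = 1.960.
With no prior estimate, use p = 0.5, which maximizes p(1−p) at 0.25.
n = 0.25 × (z/E)² = 0.25 × (1.960/0.04)² = 600.25
Round up: n = 601.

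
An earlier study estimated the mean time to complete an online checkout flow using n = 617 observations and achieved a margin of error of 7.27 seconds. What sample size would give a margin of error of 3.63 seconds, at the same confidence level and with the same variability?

n = 2475

Margin of error scales as 1/√n, so n₂ = n₁·(E₁/E₂)².
n₂ = 617 × (7.27/3.63)² = 617 × 4.011 = 2474.79
Round up: n₂ = 2475.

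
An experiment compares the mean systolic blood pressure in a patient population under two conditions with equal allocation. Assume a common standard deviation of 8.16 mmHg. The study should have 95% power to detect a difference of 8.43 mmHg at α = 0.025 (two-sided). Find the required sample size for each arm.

For two equal groups, n per group = 2·((z_{α/2} + z_β)·σ/δ)².
z_{α/2} = 2.241; z_β = 1.645 (power 95%).
n = 2 × (3.886 × 8.16 / 8.43)² = 2 × 14.15 = 28.30
Round up: n = 29 per group.

29 per group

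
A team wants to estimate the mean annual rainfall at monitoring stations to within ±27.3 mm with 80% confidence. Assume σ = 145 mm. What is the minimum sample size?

47

For a mean, the margin of error is E = z·σ/√n, so n = (zσ/E)².
At 80% confidence, z = 1.282.
n = (1.282 × 145 / 27.3)² = 46.36
Round up: n = 47.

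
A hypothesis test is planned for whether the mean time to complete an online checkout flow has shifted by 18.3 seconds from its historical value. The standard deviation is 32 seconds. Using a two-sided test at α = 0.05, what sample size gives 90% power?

For a one-sample z-test, n = ((z_{α/2} + z_β)·σ/δ)².
z_{α/2} = 1.960 (two-sided α = 0.05); z_β = 1.282 (power 90% → β = 0.1).
n = (3.242 × 32 / 18.3)² = 32.14
Round up: n = 33.

n = 33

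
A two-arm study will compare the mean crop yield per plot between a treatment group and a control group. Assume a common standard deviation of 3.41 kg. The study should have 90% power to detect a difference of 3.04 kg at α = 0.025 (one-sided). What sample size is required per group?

For two equal groups, n per group = 2·((z_α + z_β)·σ/δ)².
z_α = 1.960; z_β = 1.282 (power 90%).
n = 2 × (3.242 × 3.41 / 3.04)² = 2 × 13.22 = 26.44
Round up: n = 27 per group.

27 per group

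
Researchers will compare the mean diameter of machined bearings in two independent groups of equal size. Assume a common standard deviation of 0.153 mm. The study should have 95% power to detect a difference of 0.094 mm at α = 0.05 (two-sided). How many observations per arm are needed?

For two equal groups, n per group = 2·((z_{α/2} + z_β)·σ/δ)².
z_{α/2} = 1.960; z_β = 1.645 (power 95%).
n = 2 × (3.605 × 0.153 / 0.094)² = 2 × 34.43 = 68.86
Round up: n = 69 per group.

69 per group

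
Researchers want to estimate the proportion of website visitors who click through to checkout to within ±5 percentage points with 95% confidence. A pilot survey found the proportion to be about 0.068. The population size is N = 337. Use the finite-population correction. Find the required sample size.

76

For a proportion with margin E = 0.05 at 95% confidence, z = 1.960.
n = p̂(1−p̂)(z/E)² = 0.068 × 0.932 × (1.960/0.05)² = 97.39 — call this n₀.
Finite-population correction with N = 337: n = n₀ / (1 + (n₀−1)/N) = 97.39 / 1.286 = 75.73
Round up: n = 76.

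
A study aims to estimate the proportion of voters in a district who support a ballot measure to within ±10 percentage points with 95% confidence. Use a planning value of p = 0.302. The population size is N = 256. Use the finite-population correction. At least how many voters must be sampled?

For a proportion with margin E = 0.1 at 95% confidence, z = 1.960.
n = p̂(1−p̂)(z/E)² = 0.302 × 0.698 × (1.960/0.1)² = 80.98 — call this n₀.
Finite-population correction with N = 256: n = n₀ / (1 + (n₀−1)/N) = 80.98 / 1.312 = 61.72
Round up: n = 62.

62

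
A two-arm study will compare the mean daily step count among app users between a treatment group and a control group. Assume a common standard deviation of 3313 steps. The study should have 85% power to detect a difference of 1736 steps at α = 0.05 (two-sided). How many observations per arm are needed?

For two equal groups, n per group = 2·((z_{α/2} + z_β)·σ/δ)².
z_{α/2} = 1.960; z_β = 1.036 (power 85%).
n = 2 × (2.996 × 3313 / 1736)² = 2 × 32.69 = 65.38
Round up: n = 66 per group.

66 per group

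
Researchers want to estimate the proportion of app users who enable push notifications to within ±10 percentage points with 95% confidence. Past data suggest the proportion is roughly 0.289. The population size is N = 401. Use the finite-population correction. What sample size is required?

For a proportion with margin E = 0.1 at 95% confidence, z = 1.960.
n = p̂(1−p̂)(z/E)² = 0.289 × 0.711 × (1.960/0.1)² = 78.94 — call this n₀.
Finite-population correction with N = 401: n = n₀ / (1 + (n₀−1)/N) = 78.94 / 1.194 = 66.11
Round up: n = 67.

67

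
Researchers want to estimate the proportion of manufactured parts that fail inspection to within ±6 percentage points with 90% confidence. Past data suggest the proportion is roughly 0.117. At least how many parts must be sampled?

n = 78

For a proportion with margin E = 0.06 at 90% confidence, z = 1.645.
n = p̂(1−p̂)(z/E)² = 0.117 × 0.883 × (1.645/0.06)² = 77.66
Round up: n = 78.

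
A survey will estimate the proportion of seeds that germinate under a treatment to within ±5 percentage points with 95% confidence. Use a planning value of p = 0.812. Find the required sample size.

For a proportion with margin E = 0.05 at 95% confidence, z = 1.960.
n = p̂(1−p̂)(z/E)² = 0.812 × 0.188 × (1.960/0.05)² = 234.58
Round up: n = 235.

235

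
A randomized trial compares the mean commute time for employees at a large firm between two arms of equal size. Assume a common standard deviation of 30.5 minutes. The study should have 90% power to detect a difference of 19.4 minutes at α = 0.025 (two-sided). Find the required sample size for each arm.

62 per group

For two equal groups, n per group = 2·((z_{α/2} + z_β)·σ/δ)².
z_{α/2} = 2.241; z_β = 1.282 (power 90%).
n = 2 × (3.523 × 30.5 / 19.4)² = 2 × 30.68 = 61.36
Round up: n = 62 per group.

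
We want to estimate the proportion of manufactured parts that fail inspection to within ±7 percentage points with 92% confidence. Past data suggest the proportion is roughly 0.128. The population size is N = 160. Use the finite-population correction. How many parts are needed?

49

For a proportion with margin E = 0.07 at 92% confidence, z = 1.751.
n = p̂(1−p̂)(z/E)² = 0.128 × 0.872 × (1.751/0.07)² = 69.84 — call this n₀.
Finite-population correction with N = 160: n = n₀ / (1 + (n₀−1)/N) = 69.84 / 1.43 = 48.84
Round up: n = 49.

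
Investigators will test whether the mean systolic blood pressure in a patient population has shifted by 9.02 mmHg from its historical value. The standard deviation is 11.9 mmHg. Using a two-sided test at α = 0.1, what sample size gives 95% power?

19

For a one-sample z-test, n = ((z_{α/2} + z_β)·σ/δ)².
z_{α/2} = 1.645 (two-sided α = 0.1); z_β = 1.645 (power 95% → β = 0.05).
n = (3.290 × 11.9 / 9.02)² = 18.84
Round up: n = 19.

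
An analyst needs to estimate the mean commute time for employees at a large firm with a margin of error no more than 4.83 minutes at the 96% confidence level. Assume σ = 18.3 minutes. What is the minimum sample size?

61

For a mean, the margin of error is E = z·σ/√n, so n = (zσ/E)².
At 96% confidence, z = 2.054.
n = (2.054 × 18.3 / 4.83)² = 60.56
Round up: n = 61.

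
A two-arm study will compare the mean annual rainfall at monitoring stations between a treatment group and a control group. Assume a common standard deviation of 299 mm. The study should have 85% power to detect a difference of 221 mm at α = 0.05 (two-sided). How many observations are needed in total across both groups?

66 total

For two equal groups, n per group = 2·((z_{α/2} + z_β)·σ/δ)².
z_{α/2} = 1.960; z_β = 1.036 (power 85%).
n = 2 × (2.996 × 299 / 221)² = 2 × 16.43 = 32.86
Round up: n = 33 per group.
Total across both groups: 2 × 33 = 66.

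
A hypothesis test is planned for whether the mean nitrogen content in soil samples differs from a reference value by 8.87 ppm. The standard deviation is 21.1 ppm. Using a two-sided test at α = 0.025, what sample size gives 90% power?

For a one-sample z-test, n = ((z_{α/2} + z_β)·σ/δ)².
z_{α/2} = 2.241 (two-sided α = 0.025); z_β = 1.282 (power 90% → β = 0.1).
n = (3.523 × 21.1 / 8.87)² = 70.23
Round up: n = 71.

n = 71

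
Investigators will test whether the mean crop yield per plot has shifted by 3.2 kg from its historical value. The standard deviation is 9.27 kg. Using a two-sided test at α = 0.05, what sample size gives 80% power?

66

For a one-sample z-test, n = ((z_{α/2} + z_β)·σ/δ)².
z_{α/2} = 1.960 (two-sided α = 0.05); z_β = 0.842 (power 80% → β = 0.2).
n = (2.802 × 9.27 / 3.2)² = 65.89
Round up: n = 66.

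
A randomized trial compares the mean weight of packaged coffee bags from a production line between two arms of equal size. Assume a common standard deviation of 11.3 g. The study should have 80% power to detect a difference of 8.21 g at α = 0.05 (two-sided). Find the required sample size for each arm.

For two equal groups, n per group = 2·((z_{α/2} + z_β)·σ/δ)².
z_{α/2} = 1.960; z_β = 0.842 (power 80%).
n = 2 × (2.802 × 11.3 / 8.21)² = 2 × 14.87 = 29.74
Round up: n = 30 per group.

30 per group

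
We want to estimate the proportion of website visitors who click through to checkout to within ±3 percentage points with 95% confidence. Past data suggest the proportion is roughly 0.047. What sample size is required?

For a proportion with margin E = 0.03 at 95% confidence, z = 1.960.
n = p̂(1−p̂)(z/E)² = 0.047 × 0.953 × (1.960/0.03)² = 191.19
Round up: n = 192.

192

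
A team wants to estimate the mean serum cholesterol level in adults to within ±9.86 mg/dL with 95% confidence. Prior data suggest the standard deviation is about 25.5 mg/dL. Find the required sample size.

26

For a mean, the margin of error is E = z·σ/√n, so n = (zσ/E)².
At 95% confidence, z = 1.960.
n = (1.960 × 25.5 / 9.86)² = 25.69
Round up: n = 26.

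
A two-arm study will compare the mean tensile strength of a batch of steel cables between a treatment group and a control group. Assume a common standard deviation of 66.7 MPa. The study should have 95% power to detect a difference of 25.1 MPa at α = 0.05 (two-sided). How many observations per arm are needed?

184 per group

For two equal groups, n per group = 2·((z_{α/2} + z_β)·σ/δ)².
z_{α/2} = 1.960; z_β = 1.645 (power 95%).
n = 2 × (3.605 × 66.7 / 25.1)² = 2 × 91.77 = 183.54
Round up: n = 184 per group.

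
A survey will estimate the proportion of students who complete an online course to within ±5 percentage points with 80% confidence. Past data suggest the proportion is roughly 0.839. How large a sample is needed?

89

For a proportion with margin E = 0.05 at 80% confidence, z = 1.282.
n = p̂(1−p̂)(z/E)² = 0.839 × 0.161 × (1.282/0.05)² = 88.80
Round up: n = 89.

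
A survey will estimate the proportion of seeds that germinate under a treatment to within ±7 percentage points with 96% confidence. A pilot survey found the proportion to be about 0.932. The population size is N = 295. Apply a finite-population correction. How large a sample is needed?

47

For a proportion with margin E = 0.07 at 96% confidence, z = 2.054.
n = p̂(1−p̂)(z/E)² = 0.932 × 0.068 × (2.054/0.07)² = 54.57 — call this n₀.
Finite-population correction with N = 295: n = n₀ / (1 + (n₀−1)/N) = 54.57 / 1.182 = 46.17
Round up: n = 47.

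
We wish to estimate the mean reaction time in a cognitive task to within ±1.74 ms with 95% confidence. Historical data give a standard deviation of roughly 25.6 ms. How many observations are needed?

832

For a mean, the margin of error is E = z·σ/√n, so n = (zσ/E)².
At 95% confidence, z = 1.960.
n = (1.960 × 25.6 / 1.74)² = 831.56
Round up: n = 832.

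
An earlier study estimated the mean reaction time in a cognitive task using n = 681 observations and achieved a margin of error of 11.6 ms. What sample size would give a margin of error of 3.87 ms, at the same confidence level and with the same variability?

Margin of error scales as 1/√n, so n₂ = n₁·(E₁/E₂)².
n₂ = 681 × (11.6/3.87)² = 681 × 8.985 = 6118.78
Round up: n₂ = 6119.

n = 6119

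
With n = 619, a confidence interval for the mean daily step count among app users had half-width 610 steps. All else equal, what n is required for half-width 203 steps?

5590

Margin of error scales as 1/√n, so n₂ = n₁·(E₁/E₂)².
n₂ = 619 × (610/203)² = 619 × 9.03 = 5589.57
Round up: n₂ = 5590.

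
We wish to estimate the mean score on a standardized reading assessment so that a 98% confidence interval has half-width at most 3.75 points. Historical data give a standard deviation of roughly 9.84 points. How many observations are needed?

For a mean, the margin of error is E = z·σ/√n, so n = (zσ/E)².
At 98% confidence, z = 2.326.
n = (2.326 × 9.84 / 3.75)² = 37.25
Round up: n = 38.

n = 38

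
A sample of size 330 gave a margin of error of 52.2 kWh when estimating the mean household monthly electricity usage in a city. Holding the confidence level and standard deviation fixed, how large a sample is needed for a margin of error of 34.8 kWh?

Margin of error scales as 1/√n, so n₂ = n₁·(E₁/E₂)².
n₂ = 330 × (52.2/34.8)² = 330 × 2.25 = 742.50
Round up: n₂ = 743.

743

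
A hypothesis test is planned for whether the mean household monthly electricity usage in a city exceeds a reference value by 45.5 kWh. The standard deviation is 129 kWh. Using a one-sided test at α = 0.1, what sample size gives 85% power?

For a one-sample z-test, n = ((z_α + z_β)·σ/δ)².
z_α = 1.282 (one-sided α = 0.1); z_β = 1.036 (power 85% → β = 0.15).
n = (2.318 × 129 / 45.5)² = 43.19
Round up: n = 44.

n = 44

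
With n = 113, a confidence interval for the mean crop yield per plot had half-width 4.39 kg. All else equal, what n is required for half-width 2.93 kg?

Margin of error scales as 1/√n, so n₂ = n₁·(E₁/E₂)².
n₂ = 113 × (4.39/2.93)² = 113 × 2.245 = 253.69
Round up: n₂ = 254.

254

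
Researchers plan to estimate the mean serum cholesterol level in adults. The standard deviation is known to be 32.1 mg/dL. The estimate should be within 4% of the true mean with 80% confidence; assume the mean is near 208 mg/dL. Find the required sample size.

For a mean, the margin of error is E = z·σ/√n, so n = (zσ/E)².
At 80% confidence, z = 1.282.
E = 4% of 208 = 8.32 mg/dL.
n = (1.282 × 32.1 / 8.32)² = 24.46
Round up: n = 25.

25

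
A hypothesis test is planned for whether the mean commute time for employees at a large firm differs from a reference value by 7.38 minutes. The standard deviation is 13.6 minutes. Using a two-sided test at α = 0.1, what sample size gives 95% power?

37

For a one-sample z-test, n = ((z_{α/2} + z_β)·σ/δ)².
z_{α/2} = 1.645 (two-sided α = 0.1); z_β = 1.645 (power 95% → β = 0.05).
n = (3.290 × 13.6 / 7.38)² = 36.76
Round up: n = 37.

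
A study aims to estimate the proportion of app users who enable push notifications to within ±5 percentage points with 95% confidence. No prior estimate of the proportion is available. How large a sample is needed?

385

For a proportion with margin E = 0.05 at 95% confidence, z = 1.960.
With no prior estimate, use p = 0.5, which maximizes p(1−p) at 0.25.
n = 0.25 × (z/E)² = 0.25 × (1.960/0.05)² = 384.16
Round up: n = 385.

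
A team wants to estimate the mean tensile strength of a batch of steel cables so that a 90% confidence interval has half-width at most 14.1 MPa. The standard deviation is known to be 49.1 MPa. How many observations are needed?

33

For a mean, the margin of error is E = z·σ/√n, so n = (zσ/E)².
At 90% confidence, z = 1.645.
n = (1.645 × 49.1 / 14.1)² = 32.81
Round up: n = 33.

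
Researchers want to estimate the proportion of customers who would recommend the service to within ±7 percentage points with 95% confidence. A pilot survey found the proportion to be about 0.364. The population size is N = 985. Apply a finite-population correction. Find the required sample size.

154

For a proportion with margin E = 0.07 at 95% confidence, z = 1.960.
n = p̂(1−p̂)(z/E)² = 0.364 × 0.636 × (1.960/0.07)² = 181.50 — call this n₀.
Finite-population correction with N = 985: n = n₀ / (1 + (n₀−1)/N) = 181.50 / 1.183 = 153.42
Round up: n = 154.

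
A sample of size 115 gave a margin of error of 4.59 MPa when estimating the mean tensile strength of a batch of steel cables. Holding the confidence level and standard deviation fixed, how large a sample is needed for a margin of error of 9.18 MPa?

n = 29

Margin of error scales as 1/√n, so n₂ = n₁·(E₁/E₂)².
n₂ = 115 × (4.59/9.18)² = 115 × 0.25 = 28.75
Round up: n₂ = 29.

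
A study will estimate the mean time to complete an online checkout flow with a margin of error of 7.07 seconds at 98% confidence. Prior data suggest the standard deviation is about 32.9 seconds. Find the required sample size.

For a mean, the margin of error is E = z·σ/√n, so n = (zσ/E)².
At 98% confidence, z = 2.326.
n = (2.326 × 32.9 / 7.07)² = 117.16
Round up: n = 118.

118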